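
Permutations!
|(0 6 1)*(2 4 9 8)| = |(0 6 1)(2 4 9 8)| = 12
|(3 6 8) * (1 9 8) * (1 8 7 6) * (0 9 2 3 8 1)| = |(0 9 7 6 1 2 3)| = 7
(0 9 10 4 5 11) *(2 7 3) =[9, 1, 7, 2, 5, 11, 6, 3, 8, 10, 4, 0] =(0 9 10 4 5 11)(2 7 3)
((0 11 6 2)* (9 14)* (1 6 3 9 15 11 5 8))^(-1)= (0 2 6 1 8 5)(3 11 15 14 9)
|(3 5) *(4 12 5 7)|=5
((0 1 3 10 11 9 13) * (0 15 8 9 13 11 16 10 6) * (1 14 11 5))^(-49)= ((0 14 11 13 15 8 9 5 1 3 6)(10 16))^(-49)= (0 9 14 5 11 1 13 3 15 6 8)(10 16)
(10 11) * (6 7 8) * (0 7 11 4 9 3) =[7, 1, 2, 0, 9, 5, 11, 8, 6, 3, 4, 10] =(0 7 8 6 11 10 4 9 3)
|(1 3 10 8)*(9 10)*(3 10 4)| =3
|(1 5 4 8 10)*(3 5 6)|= |(1 6 3 5 4 8 10)|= 7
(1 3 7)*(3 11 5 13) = [0, 11, 2, 7, 4, 13, 6, 1, 8, 9, 10, 5, 12, 3] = (1 11 5 13 3 7)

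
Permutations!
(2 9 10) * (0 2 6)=(0 2 9 10 6)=[2, 1, 9, 3, 4, 5, 0, 7, 8, 10, 6]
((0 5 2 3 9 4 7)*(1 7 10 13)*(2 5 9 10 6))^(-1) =(0 7 1 13 10 3 2 6 4 9)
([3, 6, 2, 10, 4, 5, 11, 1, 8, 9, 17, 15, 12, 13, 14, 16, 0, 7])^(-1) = [16, 7, 2, 0, 4, 5, 1, 17, 8, 9, 3, 6, 12, 13, 14, 11, 15, 10]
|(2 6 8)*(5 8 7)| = |(2 6 7 5 8)| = 5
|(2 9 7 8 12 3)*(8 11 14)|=8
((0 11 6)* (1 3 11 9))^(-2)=(0 11 1)(3 9 6)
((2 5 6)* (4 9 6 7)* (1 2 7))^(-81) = (4 7 6 9)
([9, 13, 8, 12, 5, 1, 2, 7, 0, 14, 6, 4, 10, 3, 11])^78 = (0 3 14 10 4 2 1)(5 8 13 9 12 11 6)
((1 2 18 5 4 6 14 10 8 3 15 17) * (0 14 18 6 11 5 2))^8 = ((0 14 10 8 3 15 17 1)(2 6 18)(4 11 5))^8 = (2 18 6)(4 5 11)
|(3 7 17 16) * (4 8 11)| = 12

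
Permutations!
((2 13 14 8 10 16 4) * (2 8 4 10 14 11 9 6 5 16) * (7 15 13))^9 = (2 10 16 5 6 9 11 13 15 7)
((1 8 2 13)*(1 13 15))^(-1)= ((1 8 2 15))^(-1)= (1 15 2 8)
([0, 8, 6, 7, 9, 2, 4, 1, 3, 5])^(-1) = (1 7 3 8)(2 5 9 4 6)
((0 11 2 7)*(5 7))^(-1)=(0 7 5 2 11)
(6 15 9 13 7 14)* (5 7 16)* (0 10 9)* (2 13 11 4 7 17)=(0 10 9 11 4 7 14 6 15)(2 13 16 5 17)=[10, 1, 13, 3, 7, 17, 15, 14, 8, 11, 9, 4, 12, 16, 6, 0, 5, 2]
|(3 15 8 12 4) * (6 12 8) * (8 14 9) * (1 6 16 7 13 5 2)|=33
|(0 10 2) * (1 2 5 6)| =6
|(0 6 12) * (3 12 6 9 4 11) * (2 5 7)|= 6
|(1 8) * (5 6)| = 2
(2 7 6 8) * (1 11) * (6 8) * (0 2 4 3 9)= (0 2 7 8 4 3 9)(1 11)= [2, 11, 7, 9, 3, 5, 6, 8, 4, 0, 10, 1]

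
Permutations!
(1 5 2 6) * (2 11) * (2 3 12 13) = (1 5 11 3 12 13 2 6) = [0, 5, 6, 12, 4, 11, 1, 7, 8, 9, 10, 3, 13, 2]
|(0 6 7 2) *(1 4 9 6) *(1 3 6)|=|(0 3 6 7 2)(1 4 9)|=15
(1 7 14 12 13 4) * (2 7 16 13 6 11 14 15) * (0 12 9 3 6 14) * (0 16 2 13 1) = [12, 2, 7, 6, 0, 5, 11, 15, 8, 3, 10, 16, 14, 4, 9, 13, 1] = (0 12 14 9 3 6 11 16 1 2 7 15 13 4)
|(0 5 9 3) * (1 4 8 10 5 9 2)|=6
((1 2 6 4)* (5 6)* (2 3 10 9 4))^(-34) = (1 3 10 9 4)(2 6 5)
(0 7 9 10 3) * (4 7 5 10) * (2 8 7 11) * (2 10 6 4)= (0 5 6 4 11 10 3)(2 8 7 9)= [5, 1, 8, 0, 11, 6, 4, 9, 7, 2, 3, 10]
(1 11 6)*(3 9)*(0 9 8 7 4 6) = [9, 11, 2, 8, 6, 5, 1, 4, 7, 3, 10, 0] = (0 9 3 8 7 4 6 1 11)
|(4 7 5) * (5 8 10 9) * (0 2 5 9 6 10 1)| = |(0 2 5 4 7 8 1)(6 10)| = 14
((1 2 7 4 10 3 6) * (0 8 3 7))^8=(0 3 1)(2 8 6)(4 7 10)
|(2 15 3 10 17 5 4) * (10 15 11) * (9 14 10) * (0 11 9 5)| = 18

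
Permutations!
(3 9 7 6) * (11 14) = (3 9 7 6)(11 14) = [0, 1, 2, 9, 4, 5, 3, 6, 8, 7, 10, 14, 12, 13, 11]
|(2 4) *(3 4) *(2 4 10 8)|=|(2 3 10 8)|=4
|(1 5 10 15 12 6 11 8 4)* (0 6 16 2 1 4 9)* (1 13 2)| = |(0 6 11 8 9)(1 5 10 15 12 16)(2 13)| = 30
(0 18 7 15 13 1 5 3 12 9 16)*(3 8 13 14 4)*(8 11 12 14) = (0 18 7 15 8 13 1 5 11 12 9 16)(3 14 4) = [18, 5, 2, 14, 3, 11, 6, 15, 13, 16, 10, 12, 9, 1, 4, 8, 0, 17, 7]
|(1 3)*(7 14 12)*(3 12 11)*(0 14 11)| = 10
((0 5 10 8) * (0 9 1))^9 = ((0 5 10 8 9 1))^9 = (0 8)(1 10)(5 9)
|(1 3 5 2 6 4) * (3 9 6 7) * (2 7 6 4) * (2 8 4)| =6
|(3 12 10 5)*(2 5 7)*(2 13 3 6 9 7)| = 9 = |(2 5 6 9 7 13 3 12 10)|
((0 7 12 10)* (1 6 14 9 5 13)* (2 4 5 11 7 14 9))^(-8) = (0 13 7 2 6 10 5 11 14 1 12 4 9)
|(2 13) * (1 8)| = 2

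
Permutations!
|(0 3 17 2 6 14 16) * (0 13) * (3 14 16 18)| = 9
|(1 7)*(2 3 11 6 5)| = |(1 7)(2 3 11 6 5)| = 10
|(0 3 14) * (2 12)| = |(0 3 14)(2 12)| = 6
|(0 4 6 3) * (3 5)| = 5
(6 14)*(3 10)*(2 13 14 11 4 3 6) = (2 13 14)(3 10 6 11 4) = [0, 1, 13, 10, 3, 5, 11, 7, 8, 9, 6, 4, 12, 14, 2]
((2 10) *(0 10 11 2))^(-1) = (0 10)(2 11)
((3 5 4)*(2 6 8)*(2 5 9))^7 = (9)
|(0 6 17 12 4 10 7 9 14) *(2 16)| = 18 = |(0 6 17 12 4 10 7 9 14)(2 16)|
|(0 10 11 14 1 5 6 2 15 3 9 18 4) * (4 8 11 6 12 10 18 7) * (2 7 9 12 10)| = |(0 18 8 11 14 1 5 10 6 7 4)(2 15 3 12)| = 44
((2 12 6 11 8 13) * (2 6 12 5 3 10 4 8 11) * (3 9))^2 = (2 9 10 8 6 5 3 4 13)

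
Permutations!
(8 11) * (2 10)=[0, 1, 10, 3, 4, 5, 6, 7, 11, 9, 2, 8]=(2 10)(8 11)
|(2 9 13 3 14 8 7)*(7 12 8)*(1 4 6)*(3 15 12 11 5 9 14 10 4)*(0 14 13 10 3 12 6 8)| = |(0 14 7 2 13 15 6 1 12)(4 8 11 5 9 10)| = 18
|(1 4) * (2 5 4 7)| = |(1 7 2 5 4)| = 5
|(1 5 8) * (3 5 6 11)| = |(1 6 11 3 5 8)| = 6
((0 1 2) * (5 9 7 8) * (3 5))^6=((0 1 2)(3 5 9 7 8))^6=(3 5 9 7 8)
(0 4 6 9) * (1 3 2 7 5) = (0 4 6 9)(1 3 2 7 5) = [4, 3, 7, 2, 6, 1, 9, 5, 8, 0]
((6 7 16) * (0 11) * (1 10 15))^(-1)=(0 11)(1 15 10)(6 16 7)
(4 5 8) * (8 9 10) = (4 5 9 10 8) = [0, 1, 2, 3, 5, 9, 6, 7, 4, 10, 8]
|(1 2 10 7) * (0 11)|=4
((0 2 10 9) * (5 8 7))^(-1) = ((0 2 10 9)(5 8 7))^(-1) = (0 9 10 2)(5 7 8)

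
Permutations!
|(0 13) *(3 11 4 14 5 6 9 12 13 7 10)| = |(0 7 10 3 11 4 14 5 6 9 12 13)| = 12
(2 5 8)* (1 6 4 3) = (1 6 4 3)(2 5 8) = [0, 6, 5, 1, 3, 8, 4, 7, 2]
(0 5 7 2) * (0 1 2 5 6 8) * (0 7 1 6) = (1 2 6 8 7 5) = [0, 2, 6, 3, 4, 1, 8, 5, 7]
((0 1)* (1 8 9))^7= (0 1 9 8)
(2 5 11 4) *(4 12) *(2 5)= (4 5 11 12)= [0, 1, 2, 3, 5, 11, 6, 7, 8, 9, 10, 12, 4]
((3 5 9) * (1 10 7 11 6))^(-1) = ((1 10 7 11 6)(3 5 9))^(-1) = (1 6 11 7 10)(3 9 5)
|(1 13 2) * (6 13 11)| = |(1 11 6 13 2)| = 5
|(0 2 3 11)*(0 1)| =|(0 2 3 11 1)| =5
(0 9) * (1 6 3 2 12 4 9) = (0 1 6 3 2 12 4 9) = [1, 6, 12, 2, 9, 5, 3, 7, 8, 0, 10, 11, 4]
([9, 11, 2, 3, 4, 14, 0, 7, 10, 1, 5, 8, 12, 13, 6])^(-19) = (0 6 14 5 10 8 11 1 9)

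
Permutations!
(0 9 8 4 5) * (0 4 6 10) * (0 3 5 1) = (0 9 8 6 10 3 5 4 1) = [9, 0, 2, 5, 1, 4, 10, 7, 6, 8, 3]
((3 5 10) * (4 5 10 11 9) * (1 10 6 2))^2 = (1 3 2 10 6)(4 11)(5 9)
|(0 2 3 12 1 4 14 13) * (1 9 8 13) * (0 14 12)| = |(0 2 3)(1 4 12 9 8 13 14)| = 21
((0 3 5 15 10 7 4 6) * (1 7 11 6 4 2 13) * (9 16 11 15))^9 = ((0 3 5 9 16 11 6)(1 7 2 13)(10 15))^9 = (0 5 16 6 3 9 11)(1 7 2 13)(10 15)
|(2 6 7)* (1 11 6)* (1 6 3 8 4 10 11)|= 15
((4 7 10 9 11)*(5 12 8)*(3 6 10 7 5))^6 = (3 5 9)(4 10 8)(6 12 11) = ((3 6 10 9 11 4 5 12 8))^6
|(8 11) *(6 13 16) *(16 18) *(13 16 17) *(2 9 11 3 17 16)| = 10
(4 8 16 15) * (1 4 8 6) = [0, 4, 2, 3, 6, 5, 1, 7, 16, 9, 10, 11, 12, 13, 14, 8, 15] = (1 4 6)(8 16 15)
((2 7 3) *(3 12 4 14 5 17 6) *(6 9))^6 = (2 17 12 6 14)(3 5 7 9 4)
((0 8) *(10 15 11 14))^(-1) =((0 8)(10 15 11 14))^(-1) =(0 8)(10 14 11 15)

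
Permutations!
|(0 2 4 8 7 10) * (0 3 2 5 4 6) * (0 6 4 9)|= |(0 5 9)(2 4 8 7 10 3)|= 6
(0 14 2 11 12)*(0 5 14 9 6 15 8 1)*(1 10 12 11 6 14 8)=(0 9 14 2 6 15 1)(5 8 10 12)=[9, 0, 6, 3, 4, 8, 15, 7, 10, 14, 12, 11, 5, 13, 2, 1]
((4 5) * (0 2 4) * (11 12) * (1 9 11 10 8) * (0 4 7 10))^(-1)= (0 12 11 9 1 8 10 7 2)(4 5)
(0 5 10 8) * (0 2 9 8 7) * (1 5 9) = (0 9 8 2 1 5 10 7) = [9, 5, 1, 3, 4, 10, 6, 0, 2, 8, 7]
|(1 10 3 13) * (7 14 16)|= |(1 10 3 13)(7 14 16)|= 12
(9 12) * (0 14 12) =[14, 1, 2, 3, 4, 5, 6, 7, 8, 0, 10, 11, 9, 13, 12] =(0 14 12 9)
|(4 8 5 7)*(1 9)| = 4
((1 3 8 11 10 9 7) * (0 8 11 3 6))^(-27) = ((0 8 3 11 10 9 7 1 6))^(-27) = (11)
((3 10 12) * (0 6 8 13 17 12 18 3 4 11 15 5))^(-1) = (0 5 15 11 4 12 17 13 8 6)(3 18 10)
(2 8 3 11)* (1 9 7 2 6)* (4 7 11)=(1 9 11 6)(2 8 3 4 7)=[0, 9, 8, 4, 7, 5, 1, 2, 3, 11, 10, 6]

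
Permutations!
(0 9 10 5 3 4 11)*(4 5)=(0 9 10 4 11)(3 5)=[9, 1, 2, 5, 11, 3, 6, 7, 8, 10, 4, 0]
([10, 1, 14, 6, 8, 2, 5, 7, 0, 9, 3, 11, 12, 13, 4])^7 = (0 4 2 6 10 8 14 5 3)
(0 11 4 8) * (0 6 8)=(0 11 4)(6 8)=[11, 1, 2, 3, 0, 5, 8, 7, 6, 9, 10, 4]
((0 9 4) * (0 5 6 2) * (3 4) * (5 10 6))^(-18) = ((0 9 3 4 10 6 2))^(-18) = (0 4 2 3 6 9 10)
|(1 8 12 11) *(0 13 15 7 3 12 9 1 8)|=|(0 13 15 7 3 12 11 8 9 1)|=10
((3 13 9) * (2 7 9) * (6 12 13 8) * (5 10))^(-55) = (2 7 9 3 8 6 12 13)(5 10)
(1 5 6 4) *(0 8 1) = [8, 5, 2, 3, 0, 6, 4, 7, 1] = (0 8 1 5 6 4)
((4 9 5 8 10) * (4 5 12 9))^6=((5 8 10)(9 12))^6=(12)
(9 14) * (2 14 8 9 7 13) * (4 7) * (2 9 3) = (2 14 4 7 13 9 8 3) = [0, 1, 14, 2, 7, 5, 6, 13, 3, 8, 10, 11, 12, 9, 4]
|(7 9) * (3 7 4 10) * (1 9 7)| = 5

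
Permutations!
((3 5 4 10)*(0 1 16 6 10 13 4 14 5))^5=((0 1 16 6 10 3)(4 13)(5 14))^5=(0 3 10 6 16 1)(4 13)(5 14)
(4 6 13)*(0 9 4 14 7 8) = (0 9 4 6 13 14 7 8) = [9, 1, 2, 3, 6, 5, 13, 8, 0, 4, 10, 11, 12, 14, 7]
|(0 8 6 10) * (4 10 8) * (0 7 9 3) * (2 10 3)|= 12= |(0 4 3)(2 10 7 9)(6 8)|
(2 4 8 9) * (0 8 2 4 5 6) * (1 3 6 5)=(0 8 9 4 2 1 3 6)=[8, 3, 1, 6, 2, 5, 0, 7, 9, 4]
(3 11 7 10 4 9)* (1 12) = (1 12)(3 11 7 10 4 9) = [0, 12, 2, 11, 9, 5, 6, 10, 8, 3, 4, 7, 1]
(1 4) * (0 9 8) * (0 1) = (0 9 8 1 4) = [9, 4, 2, 3, 0, 5, 6, 7, 1, 8]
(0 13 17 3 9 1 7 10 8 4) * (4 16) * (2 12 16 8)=(0 13 17 3 9 1 7 10 2 12 16 4)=[13, 7, 12, 9, 0, 5, 6, 10, 8, 1, 2, 11, 16, 17, 14, 15, 4, 3]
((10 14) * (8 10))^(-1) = (8 14 10)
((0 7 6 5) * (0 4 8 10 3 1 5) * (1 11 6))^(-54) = ((0 7 1 5 4 8 10 3 11 6))^(-54) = (0 10 1 11 4)(3 5 6 8 7)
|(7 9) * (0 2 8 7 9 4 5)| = 6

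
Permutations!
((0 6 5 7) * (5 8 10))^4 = ((0 6 8 10 5 7))^4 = (0 5 8)(6 7 10)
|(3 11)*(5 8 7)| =6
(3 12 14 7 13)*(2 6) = [0, 1, 6, 12, 4, 5, 2, 13, 8, 9, 10, 11, 14, 3, 7] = (2 6)(3 12 14 7 13)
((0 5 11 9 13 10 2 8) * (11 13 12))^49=((0 5 13 10 2 8)(9 12 11))^49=(0 5 13 10 2 8)(9 12 11)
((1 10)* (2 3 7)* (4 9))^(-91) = ((1 10)(2 3 7)(4 9))^(-91) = (1 10)(2 7 3)(4 9)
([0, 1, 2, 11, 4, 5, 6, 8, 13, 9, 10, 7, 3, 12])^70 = [0, 1, 2, 13, 4, 5, 6, 3, 11, 9, 10, 12, 8, 7]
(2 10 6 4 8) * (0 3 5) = (0 3 5)(2 10 6 4 8) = [3, 1, 10, 5, 8, 0, 4, 7, 2, 9, 6]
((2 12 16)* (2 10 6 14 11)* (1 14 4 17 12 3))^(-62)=((1 14 11 2 3)(4 17 12 16 10 6))^(-62)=(1 2 14 3 11)(4 10 12)(6 16 17)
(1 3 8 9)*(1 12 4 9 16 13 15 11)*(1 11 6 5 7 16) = (1 3 8)(4 9 12)(5 7 16 13 15 6) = [0, 3, 2, 8, 9, 7, 5, 16, 1, 12, 10, 11, 4, 15, 14, 6, 13]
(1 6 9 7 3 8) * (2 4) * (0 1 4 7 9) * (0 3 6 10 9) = (0 1 10 9)(2 7 6 3 8 4) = [1, 10, 7, 8, 2, 5, 3, 6, 4, 0, 9]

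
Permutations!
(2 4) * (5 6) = (2 4)(5 6) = [0, 1, 4, 3, 2, 6, 5]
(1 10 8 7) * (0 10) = (0 10 8 7 1) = [10, 0, 2, 3, 4, 5, 6, 1, 7, 9, 8]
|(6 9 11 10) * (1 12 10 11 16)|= 6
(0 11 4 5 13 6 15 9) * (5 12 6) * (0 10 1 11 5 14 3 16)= [5, 11, 2, 16, 12, 13, 15, 7, 8, 10, 1, 4, 6, 14, 3, 9, 0]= (0 5 13 14 3 16)(1 11 4 12 6 15 9 10)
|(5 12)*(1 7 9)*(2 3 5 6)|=|(1 7 9)(2 3 5 12 6)|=15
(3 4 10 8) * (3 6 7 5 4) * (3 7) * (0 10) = (0 10 8 6 3 7 5 4) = [10, 1, 2, 7, 0, 4, 3, 5, 6, 9, 8]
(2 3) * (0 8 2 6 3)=(0 8 2)(3 6)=[8, 1, 0, 6, 4, 5, 3, 7, 2]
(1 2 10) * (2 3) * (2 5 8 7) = (1 3 5 8 7 2 10) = [0, 3, 10, 5, 4, 8, 6, 2, 7, 9, 1]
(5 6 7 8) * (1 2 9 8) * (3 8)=[0, 2, 9, 8, 4, 6, 7, 1, 5, 3]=(1 2 9 3 8 5 6 7)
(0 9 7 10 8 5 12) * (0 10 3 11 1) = (0 9 7 3 11 1)(5 12 10 8) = [9, 0, 2, 11, 4, 12, 6, 3, 5, 7, 8, 1, 10]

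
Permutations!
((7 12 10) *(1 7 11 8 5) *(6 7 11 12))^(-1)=(1 5 8 11)(6 7)(10 12)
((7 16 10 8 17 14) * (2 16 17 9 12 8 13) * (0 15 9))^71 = (0 15 9 12 8)(2 13 10 16)(7 14 17)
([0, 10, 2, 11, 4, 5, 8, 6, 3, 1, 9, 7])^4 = (1 10 9)(3 8 6 7 11)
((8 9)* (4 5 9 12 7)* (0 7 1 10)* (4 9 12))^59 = (0 5 7 12 9 1 8 10 4)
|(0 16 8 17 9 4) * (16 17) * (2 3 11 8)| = |(0 17 9 4)(2 3 11 8 16)| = 20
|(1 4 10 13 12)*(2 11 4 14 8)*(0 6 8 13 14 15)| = 12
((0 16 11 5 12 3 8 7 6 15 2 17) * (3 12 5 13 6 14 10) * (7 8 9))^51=(0 13 2 16 6 17 11 15)(3 9 7 14 10)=((0 16 11 13 6 15 2 17)(3 9 7 14 10))^51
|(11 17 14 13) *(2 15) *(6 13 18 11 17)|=6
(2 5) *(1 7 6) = [0, 7, 5, 3, 4, 2, 1, 6] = (1 7 6)(2 5)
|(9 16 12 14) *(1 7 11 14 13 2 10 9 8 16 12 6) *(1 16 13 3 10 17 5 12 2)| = 42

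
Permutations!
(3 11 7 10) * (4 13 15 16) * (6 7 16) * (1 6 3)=(1 6 7 10)(3 11 16 4 13 15)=[0, 6, 2, 11, 13, 5, 7, 10, 8, 9, 1, 16, 12, 15, 14, 3, 4]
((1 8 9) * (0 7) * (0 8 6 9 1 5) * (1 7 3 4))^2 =((0 3 4 1 6 9 5)(7 8))^2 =(0 4 6 5 3 1 9)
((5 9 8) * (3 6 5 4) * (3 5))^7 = ((3 6)(4 5 9 8))^7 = (3 6)(4 8 9 5)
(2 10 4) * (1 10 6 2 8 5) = (1 10 4 8 5)(2 6) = [0, 10, 6, 3, 8, 1, 2, 7, 5, 9, 4]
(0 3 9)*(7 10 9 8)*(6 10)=(0 3 8 7 6 10 9)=[3, 1, 2, 8, 4, 5, 10, 6, 7, 0, 9]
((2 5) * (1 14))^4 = ((1 14)(2 5))^4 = (14)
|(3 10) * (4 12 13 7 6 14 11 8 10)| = 10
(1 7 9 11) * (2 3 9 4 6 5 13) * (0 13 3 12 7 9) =[13, 9, 12, 0, 6, 3, 5, 4, 8, 11, 10, 1, 7, 2] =(0 13 2 12 7 4 6 5 3)(1 9 11)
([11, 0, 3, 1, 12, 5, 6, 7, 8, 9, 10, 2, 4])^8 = (12)(0 3 11 1 2)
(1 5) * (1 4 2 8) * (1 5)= (2 8 5 4)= [0, 1, 8, 3, 2, 4, 6, 7, 5]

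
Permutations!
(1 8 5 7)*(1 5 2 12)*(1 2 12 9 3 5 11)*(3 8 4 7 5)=[0, 4, 9, 3, 7, 5, 6, 11, 12, 8, 10, 1, 2]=(1 4 7 11)(2 9 8 12)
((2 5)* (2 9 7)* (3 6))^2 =(2 9)(5 7)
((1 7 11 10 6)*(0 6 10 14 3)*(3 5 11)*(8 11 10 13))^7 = ((0 6 1 7 3)(5 10 13 8 11 14))^7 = (0 1 3 6 7)(5 10 13 8 11 14)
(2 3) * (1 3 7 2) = (1 3)(2 7) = [0, 3, 7, 1, 4, 5, 6, 2]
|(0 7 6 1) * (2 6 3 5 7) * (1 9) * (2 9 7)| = 15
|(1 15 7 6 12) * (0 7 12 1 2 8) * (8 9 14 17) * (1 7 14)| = |(0 14 17 8)(1 15 12 2 9)(6 7)| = 20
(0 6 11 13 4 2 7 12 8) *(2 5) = (0 6 11 13 4 5 2 7 12 8) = [6, 1, 7, 3, 5, 2, 11, 12, 0, 9, 10, 13, 8, 4]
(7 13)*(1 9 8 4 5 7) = (1 9 8 4 5 7 13) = [0, 9, 2, 3, 5, 7, 6, 13, 4, 8, 10, 11, 12, 1]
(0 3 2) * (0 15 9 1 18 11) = [3, 18, 15, 2, 4, 5, 6, 7, 8, 1, 10, 0, 12, 13, 14, 9, 16, 17, 11] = (0 3 2 15 9 1 18 11)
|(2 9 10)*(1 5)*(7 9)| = |(1 5)(2 7 9 10)| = 4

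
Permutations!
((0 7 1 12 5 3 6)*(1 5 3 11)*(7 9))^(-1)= ((0 9 7 5 11 1 12 3 6))^(-1)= (0 6 3 12 1 11 5 7 9)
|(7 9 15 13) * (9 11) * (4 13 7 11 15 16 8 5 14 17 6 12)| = 22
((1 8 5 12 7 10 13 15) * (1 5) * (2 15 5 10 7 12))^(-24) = (2 15 10 13 5)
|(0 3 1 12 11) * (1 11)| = 6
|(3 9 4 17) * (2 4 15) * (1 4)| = |(1 4 17 3 9 15 2)| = 7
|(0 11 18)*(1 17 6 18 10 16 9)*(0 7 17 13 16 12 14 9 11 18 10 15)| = 14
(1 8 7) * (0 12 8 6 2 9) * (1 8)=(0 12 1 6 2 9)(7 8)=[12, 6, 9, 3, 4, 5, 2, 8, 7, 0, 10, 11, 1]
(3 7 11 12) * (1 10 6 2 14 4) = (1 10 6 2 14 4)(3 7 11 12) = [0, 10, 14, 7, 1, 5, 2, 11, 8, 9, 6, 12, 3, 13, 4]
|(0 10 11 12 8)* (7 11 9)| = 7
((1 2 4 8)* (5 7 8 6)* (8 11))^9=(1 2 4 6 5 7 11 8)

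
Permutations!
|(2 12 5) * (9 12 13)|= |(2 13 9 12 5)|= 5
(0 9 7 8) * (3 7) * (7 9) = (0 7 8)(3 9) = [7, 1, 2, 9, 4, 5, 6, 8, 0, 3]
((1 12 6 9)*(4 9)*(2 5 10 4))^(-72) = (12)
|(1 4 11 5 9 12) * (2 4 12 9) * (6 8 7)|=12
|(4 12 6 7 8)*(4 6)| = 6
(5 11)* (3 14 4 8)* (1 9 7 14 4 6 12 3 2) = (1 9 7 14 6 12 3 4 8 2)(5 11) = [0, 9, 1, 4, 8, 11, 12, 14, 2, 7, 10, 5, 3, 13, 6]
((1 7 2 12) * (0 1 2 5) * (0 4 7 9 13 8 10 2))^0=((0 1 9 13 8 10 2 12)(4 7 5))^0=(13)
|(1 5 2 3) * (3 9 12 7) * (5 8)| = 8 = |(1 8 5 2 9 12 7 3)|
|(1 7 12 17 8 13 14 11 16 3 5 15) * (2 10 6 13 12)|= |(1 7 2 10 6 13 14 11 16 3 5 15)(8 12 17)|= 12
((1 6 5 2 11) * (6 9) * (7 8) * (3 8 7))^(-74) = ((1 9 6 5 2 11)(3 8))^(-74) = (1 2 6)(5 9 11)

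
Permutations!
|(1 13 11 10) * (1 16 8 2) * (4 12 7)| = |(1 13 11 10 16 8 2)(4 12 7)| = 21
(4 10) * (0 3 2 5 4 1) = (0 3 2 5 4 10 1) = [3, 0, 5, 2, 10, 4, 6, 7, 8, 9, 1]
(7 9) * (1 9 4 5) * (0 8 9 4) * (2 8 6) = (0 6 2 8 9 7)(1 4 5) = [6, 4, 8, 3, 5, 1, 2, 0, 9, 7]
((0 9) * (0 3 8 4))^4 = ((0 9 3 8 4))^4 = (0 4 8 3 9)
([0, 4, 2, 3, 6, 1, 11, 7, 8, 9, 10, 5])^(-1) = (1 5 11 6 4)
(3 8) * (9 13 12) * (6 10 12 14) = (3 8)(6 10 12 9 13 14) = [0, 1, 2, 8, 4, 5, 10, 7, 3, 13, 12, 11, 9, 14, 6]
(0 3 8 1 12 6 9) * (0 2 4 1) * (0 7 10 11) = (0 3 8 7 10 11)(1 12 6 9 2 4) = [3, 12, 4, 8, 1, 5, 9, 10, 7, 2, 11, 0, 6]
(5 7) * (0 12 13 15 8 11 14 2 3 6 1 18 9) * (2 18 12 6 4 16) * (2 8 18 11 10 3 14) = (0 6 1 12 13 15 18 9)(2 14 11)(3 4 16 8 10)(5 7) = [6, 12, 14, 4, 16, 7, 1, 5, 10, 0, 3, 2, 13, 15, 11, 18, 8, 17, 9]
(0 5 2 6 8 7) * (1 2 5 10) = (0 10 1 2 6 8 7) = [10, 2, 6, 3, 4, 5, 8, 0, 7, 9, 1]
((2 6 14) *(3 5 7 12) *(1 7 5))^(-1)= (1 3 12 7)(2 14 6)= ((1 7 12 3)(2 6 14))^(-1)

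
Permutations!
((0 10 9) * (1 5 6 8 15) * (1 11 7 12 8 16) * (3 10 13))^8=((0 13 3 10 9)(1 5 6 16)(7 12 8 15 11))^8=(16)(0 10 13 9 3)(7 15 12 11 8)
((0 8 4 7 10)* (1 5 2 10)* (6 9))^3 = ((0 8 4 7 1 5 2 10)(6 9))^3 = (0 7 2 8 1 10 4 5)(6 9)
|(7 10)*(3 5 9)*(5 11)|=4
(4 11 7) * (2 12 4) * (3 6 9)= (2 12 4 11 7)(3 6 9)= [0, 1, 12, 6, 11, 5, 9, 2, 8, 3, 10, 7, 4]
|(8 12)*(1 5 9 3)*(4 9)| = |(1 5 4 9 3)(8 12)| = 10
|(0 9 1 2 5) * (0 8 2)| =3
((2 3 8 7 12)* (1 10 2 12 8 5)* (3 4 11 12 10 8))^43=(1 3 8 5 7)(2 12 4 10 11)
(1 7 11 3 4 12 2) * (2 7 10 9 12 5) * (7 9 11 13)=(1 10 11 3 4 5 2)(7 13)(9 12)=[0, 10, 1, 4, 5, 2, 6, 13, 8, 12, 11, 3, 9, 7]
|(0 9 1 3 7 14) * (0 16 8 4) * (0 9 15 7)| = 10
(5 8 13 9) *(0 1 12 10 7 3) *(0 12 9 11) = [1, 9, 2, 12, 4, 8, 6, 3, 13, 5, 7, 0, 10, 11] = (0 1 9 5 8 13 11)(3 12 10 7)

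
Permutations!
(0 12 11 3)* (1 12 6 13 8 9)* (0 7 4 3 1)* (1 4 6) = [1, 12, 2, 7, 3, 5, 13, 6, 9, 0, 10, 4, 11, 8] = (0 1 12 11 4 3 7 6 13 8 9)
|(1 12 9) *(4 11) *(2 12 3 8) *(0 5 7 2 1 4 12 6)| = |(0 5 7 2 6)(1 3 8)(4 11 12 9)| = 60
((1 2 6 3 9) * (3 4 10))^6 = ((1 2 6 4 10 3 9))^6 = (1 9 3 10 4 6 2)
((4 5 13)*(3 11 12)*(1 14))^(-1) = ((1 14)(3 11 12)(4 5 13))^(-1) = (1 14)(3 12 11)(4 13 5)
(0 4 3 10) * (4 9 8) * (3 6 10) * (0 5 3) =(0 9 8 4 6 10 5 3) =[9, 1, 2, 0, 6, 3, 10, 7, 4, 8, 5]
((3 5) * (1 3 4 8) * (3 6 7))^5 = (1 4 3 6 8 5 7)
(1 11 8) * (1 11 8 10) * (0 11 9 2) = (0 11 10 1 8 9 2) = [11, 8, 0, 3, 4, 5, 6, 7, 9, 2, 1, 10]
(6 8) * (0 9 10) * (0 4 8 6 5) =[9, 1, 2, 3, 8, 0, 6, 7, 5, 10, 4] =(0 9 10 4 8 5)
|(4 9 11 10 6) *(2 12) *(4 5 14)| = |(2 12)(4 9 11 10 6 5 14)| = 14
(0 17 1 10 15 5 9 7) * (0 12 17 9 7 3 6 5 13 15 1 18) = (0 9 3 6 5 7 12 17 18)(1 10)(13 15) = [9, 10, 2, 6, 4, 7, 5, 12, 8, 3, 1, 11, 17, 15, 14, 13, 16, 18, 0]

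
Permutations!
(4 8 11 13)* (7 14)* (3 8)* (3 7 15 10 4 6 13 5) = [0, 1, 2, 8, 7, 3, 13, 14, 11, 9, 4, 5, 12, 6, 15, 10] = (3 8 11 5)(4 7 14 15 10)(6 13)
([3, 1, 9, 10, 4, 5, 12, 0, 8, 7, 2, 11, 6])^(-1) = [7, 1, 10, 0, 4, 5, 12, 9, 8, 2, 3, 11, 6]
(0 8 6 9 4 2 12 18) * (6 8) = (0 6 9 4 2 12 18) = [6, 1, 12, 3, 2, 5, 9, 7, 8, 4, 10, 11, 18, 13, 14, 15, 16, 17, 0]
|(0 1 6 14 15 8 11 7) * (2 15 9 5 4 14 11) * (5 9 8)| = 30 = |(0 1 6 11 7)(2 15 5 4 14 8)|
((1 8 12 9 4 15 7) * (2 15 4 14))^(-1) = (1 7 15 2 14 9 12 8) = ((1 8 12 9 14 2 15 7))^(-1)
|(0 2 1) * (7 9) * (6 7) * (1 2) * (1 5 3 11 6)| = 8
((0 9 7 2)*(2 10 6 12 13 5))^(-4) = ((0 9 7 10 6 12 13 5 2))^(-4) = (0 12 9 13 7 5 10 2 6)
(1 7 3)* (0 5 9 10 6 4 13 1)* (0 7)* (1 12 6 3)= (0 5 9 10 3 7 1)(4 13 12 6)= [5, 0, 2, 7, 13, 9, 4, 1, 8, 10, 3, 11, 6, 12]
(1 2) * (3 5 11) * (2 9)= (1 9 2)(3 5 11)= [0, 9, 1, 5, 4, 11, 6, 7, 8, 2, 10, 3]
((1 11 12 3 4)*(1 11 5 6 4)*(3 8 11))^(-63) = ((1 5 6 4 3)(8 11 12))^(-63) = (12)(1 6 3 5 4)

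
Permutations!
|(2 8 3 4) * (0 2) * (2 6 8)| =5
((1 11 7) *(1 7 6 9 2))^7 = (1 6 2 11 9)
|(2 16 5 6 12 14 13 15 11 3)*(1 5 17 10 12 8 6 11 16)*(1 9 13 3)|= |(1 5 11)(2 9 13 15 16 17 10 12 14 3)(6 8)|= 30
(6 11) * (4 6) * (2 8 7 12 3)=(2 8 7 12 3)(4 6 11)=[0, 1, 8, 2, 6, 5, 11, 12, 7, 9, 10, 4, 3]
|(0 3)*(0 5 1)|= |(0 3 5 1)|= 4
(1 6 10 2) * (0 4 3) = (0 4 3)(1 6 10 2) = [4, 6, 1, 0, 3, 5, 10, 7, 8, 9, 2]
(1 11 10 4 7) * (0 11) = [11, 0, 2, 3, 7, 5, 6, 1, 8, 9, 4, 10] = (0 11 10 4 7 1)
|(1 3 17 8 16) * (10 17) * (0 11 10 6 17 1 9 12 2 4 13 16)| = 24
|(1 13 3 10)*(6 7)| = |(1 13 3 10)(6 7)| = 4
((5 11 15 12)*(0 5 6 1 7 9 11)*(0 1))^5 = ((0 5 1 7 9 11 15 12 6))^5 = (0 11 5 15 1 12 7 6 9)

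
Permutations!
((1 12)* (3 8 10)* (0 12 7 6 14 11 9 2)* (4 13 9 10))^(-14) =(14)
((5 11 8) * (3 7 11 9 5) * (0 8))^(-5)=((0 8 3 7 11)(5 9))^(-5)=(11)(5 9)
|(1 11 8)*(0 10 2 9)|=12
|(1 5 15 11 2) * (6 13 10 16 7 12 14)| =35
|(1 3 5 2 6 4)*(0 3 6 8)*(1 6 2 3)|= 4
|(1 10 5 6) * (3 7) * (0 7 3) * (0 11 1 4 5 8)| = |(0 7 11 1 10 8)(4 5 6)| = 6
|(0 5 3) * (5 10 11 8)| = 6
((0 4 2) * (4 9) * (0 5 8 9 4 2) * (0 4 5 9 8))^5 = (0 5)(2 9)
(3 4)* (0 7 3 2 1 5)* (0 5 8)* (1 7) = (0 1 8)(2 7 3 4) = [1, 8, 7, 4, 2, 5, 6, 3, 0]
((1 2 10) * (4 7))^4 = (1 2 10)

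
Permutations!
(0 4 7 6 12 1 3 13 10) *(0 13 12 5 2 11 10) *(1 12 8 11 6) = (0 4 7 1 3 8 11 10 13)(2 6 5) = [4, 3, 6, 8, 7, 2, 5, 1, 11, 9, 13, 10, 12, 0]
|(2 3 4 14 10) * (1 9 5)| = |(1 9 5)(2 3 4 14 10)| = 15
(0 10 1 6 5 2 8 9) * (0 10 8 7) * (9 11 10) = (0 8 11 10 1 6 5 2 7) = [8, 6, 7, 3, 4, 2, 5, 0, 11, 9, 1, 10]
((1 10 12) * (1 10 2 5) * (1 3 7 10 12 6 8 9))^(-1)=((12)(1 2 5 3 7 10 6 8 9))^(-1)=(12)(1 9 8 6 10 7 3 5 2)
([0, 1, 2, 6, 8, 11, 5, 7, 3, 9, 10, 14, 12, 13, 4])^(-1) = (3 8 4 14 11 5 6)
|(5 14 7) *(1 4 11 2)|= 12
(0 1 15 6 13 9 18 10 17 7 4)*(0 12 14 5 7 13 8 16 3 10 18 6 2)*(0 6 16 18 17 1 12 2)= (0 12 14 5 7 4 2 6 8 18 17 13 9 16 3 10 1 15)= [12, 15, 6, 10, 2, 7, 8, 4, 18, 16, 1, 11, 14, 9, 5, 0, 3, 13, 17]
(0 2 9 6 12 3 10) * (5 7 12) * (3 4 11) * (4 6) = [2, 1, 9, 10, 11, 7, 5, 12, 8, 4, 0, 3, 6] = (0 2 9 4 11 3 10)(5 7 12 6)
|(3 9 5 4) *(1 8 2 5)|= |(1 8 2 5 4 3 9)|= 7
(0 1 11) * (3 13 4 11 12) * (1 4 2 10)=(0 4 11)(1 12 3 13 2 10)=[4, 12, 10, 13, 11, 5, 6, 7, 8, 9, 1, 0, 3, 2]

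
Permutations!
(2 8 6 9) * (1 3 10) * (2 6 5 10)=(1 3 2 8 5 10)(6 9)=[0, 3, 8, 2, 4, 10, 9, 7, 5, 6, 1]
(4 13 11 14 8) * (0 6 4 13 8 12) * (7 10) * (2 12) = (0 6 4 8 13 11 14 2 12)(7 10) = [6, 1, 12, 3, 8, 5, 4, 10, 13, 9, 7, 14, 0, 11, 2]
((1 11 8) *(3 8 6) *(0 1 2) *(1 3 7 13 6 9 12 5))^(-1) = ((0 3 8 2)(1 11 9 12 5)(6 7 13))^(-1) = (0 2 8 3)(1 5 12 9 11)(6 13 7)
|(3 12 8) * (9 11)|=6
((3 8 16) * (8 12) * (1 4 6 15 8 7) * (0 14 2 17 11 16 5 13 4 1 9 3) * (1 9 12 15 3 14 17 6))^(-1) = (0 16 11 17)(1 4 13 5 8 15 3 6 2 14 9)(7 12)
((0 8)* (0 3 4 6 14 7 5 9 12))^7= (0 5 6 8 9 14 3 12 7 4)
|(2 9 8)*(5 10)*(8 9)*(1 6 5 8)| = 6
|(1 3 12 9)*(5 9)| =|(1 3 12 5 9)| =5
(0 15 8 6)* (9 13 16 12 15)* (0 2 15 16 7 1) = (0 9 13 7 1)(2 15 8 6)(12 16) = [9, 0, 15, 3, 4, 5, 2, 1, 6, 13, 10, 11, 16, 7, 14, 8, 12]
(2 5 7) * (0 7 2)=(0 7)(2 5)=[7, 1, 5, 3, 4, 2, 6, 0]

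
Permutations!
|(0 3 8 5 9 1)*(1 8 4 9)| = 7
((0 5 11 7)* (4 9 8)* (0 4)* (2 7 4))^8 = (0 11 9)(4 8 5)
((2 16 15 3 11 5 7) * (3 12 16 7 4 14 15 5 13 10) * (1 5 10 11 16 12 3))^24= ((1 5 4 14 15 3 16 10)(2 7)(11 13))^24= (16)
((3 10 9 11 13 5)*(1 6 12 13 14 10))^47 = (1 3 5 13 12 6)(9 10 14 11)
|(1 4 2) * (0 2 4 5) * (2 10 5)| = 6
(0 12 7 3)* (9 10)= (0 12 7 3)(9 10)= [12, 1, 2, 0, 4, 5, 6, 3, 8, 10, 9, 11, 7]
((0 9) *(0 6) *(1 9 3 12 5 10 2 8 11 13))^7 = (0 11 12 1 10 6 8 3 13 5 9 2)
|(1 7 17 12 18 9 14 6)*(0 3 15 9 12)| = 18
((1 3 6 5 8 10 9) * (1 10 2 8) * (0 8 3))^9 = (0 2 6 1 8 3 5)(9 10)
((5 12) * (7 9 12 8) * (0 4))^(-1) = ((0 4)(5 8 7 9 12))^(-1) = (0 4)(5 12 9 7 8)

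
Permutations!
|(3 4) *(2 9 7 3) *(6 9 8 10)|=8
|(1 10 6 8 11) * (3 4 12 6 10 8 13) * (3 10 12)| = 12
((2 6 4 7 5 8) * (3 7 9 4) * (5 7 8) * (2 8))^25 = (2 6 3)(4 9)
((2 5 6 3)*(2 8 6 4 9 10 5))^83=((3 8 6)(4 9 10 5))^83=(3 6 8)(4 5 10 9)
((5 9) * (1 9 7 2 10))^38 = ((1 9 5 7 2 10))^38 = (1 5 2)(7 10 9)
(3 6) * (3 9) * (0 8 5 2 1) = [8, 0, 1, 6, 4, 2, 9, 7, 5, 3] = (0 8 5 2 1)(3 6 9)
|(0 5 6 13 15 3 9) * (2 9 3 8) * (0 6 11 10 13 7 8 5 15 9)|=11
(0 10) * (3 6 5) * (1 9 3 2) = (0 10)(1 9 3 6 5 2) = [10, 9, 1, 6, 4, 2, 5, 7, 8, 3, 0]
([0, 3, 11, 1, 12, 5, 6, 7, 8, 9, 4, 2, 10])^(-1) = (1 3)(2 11)(4 10 12)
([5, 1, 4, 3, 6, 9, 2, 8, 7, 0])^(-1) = (0 9 5)(2 6 4)(7 8)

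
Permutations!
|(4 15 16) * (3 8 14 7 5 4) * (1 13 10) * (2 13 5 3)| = 8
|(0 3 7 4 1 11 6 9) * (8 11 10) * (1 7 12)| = 18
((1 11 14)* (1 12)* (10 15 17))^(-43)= ((1 11 14 12)(10 15 17))^(-43)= (1 11 14 12)(10 17 15)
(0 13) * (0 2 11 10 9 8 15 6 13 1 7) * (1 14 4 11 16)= (0 14 4 11 10 9 8 15 6 13 2 16 1 7)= [14, 7, 16, 3, 11, 5, 13, 0, 15, 8, 9, 10, 12, 2, 4, 6, 1]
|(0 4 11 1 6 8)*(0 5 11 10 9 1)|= |(0 4 10 9 1 6 8 5 11)|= 9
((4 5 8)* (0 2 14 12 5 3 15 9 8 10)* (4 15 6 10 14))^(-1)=(0 10 6 3 4 2)(5 12 14)(8 9 15)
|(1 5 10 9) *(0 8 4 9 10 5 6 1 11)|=10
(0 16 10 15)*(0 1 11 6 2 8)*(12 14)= (0 16 10 15 1 11 6 2 8)(12 14)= [16, 11, 8, 3, 4, 5, 2, 7, 0, 9, 15, 6, 14, 13, 12, 1, 10]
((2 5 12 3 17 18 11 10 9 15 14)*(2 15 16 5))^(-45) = (18)(14 15)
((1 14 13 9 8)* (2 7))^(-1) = ((1 14 13 9 8)(2 7))^(-1) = (1 8 9 13 14)(2 7)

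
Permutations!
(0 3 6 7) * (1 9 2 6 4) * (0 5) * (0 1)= [3, 9, 6, 4, 0, 1, 7, 5, 8, 2]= (0 3 4)(1 9 2 6 7 5)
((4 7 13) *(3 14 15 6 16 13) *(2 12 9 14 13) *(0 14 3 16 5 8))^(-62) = (0 5 15)(2 9 13 7)(3 4 16 12)(6 14 8)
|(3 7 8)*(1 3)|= |(1 3 7 8)|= 4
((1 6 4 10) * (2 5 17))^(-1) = ((1 6 4 10)(2 5 17))^(-1) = (1 10 4 6)(2 17 5)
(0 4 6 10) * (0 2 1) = (0 4 6 10 2 1) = [4, 0, 1, 3, 6, 5, 10, 7, 8, 9, 2]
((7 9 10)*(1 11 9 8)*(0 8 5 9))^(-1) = ((0 8 1 11)(5 9 10 7))^(-1) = (0 11 1 8)(5 7 10 9)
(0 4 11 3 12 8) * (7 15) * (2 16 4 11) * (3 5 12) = (0 11 5 12 8)(2 16 4)(7 15) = [11, 1, 16, 3, 2, 12, 6, 15, 0, 9, 10, 5, 8, 13, 14, 7, 4]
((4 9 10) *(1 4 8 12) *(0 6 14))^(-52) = ((0 6 14)(1 4 9 10 8 12))^(-52) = (0 14 6)(1 9 8)(4 10 12)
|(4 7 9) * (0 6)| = 6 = |(0 6)(4 7 9)|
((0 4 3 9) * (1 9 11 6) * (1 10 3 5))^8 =((0 4 5 1 9)(3 11 6 10))^8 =(11)(0 1 4 9 5)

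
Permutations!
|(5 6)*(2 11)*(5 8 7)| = |(2 11)(5 6 8 7)| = 4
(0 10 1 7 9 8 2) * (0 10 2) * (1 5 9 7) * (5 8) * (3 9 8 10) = (10)(0 2 3 9 5 8) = [2, 1, 3, 9, 4, 8, 6, 7, 0, 5, 10]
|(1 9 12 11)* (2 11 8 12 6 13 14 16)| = 8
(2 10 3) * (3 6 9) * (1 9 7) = (1 9 3 2 10 6 7) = [0, 9, 10, 2, 4, 5, 7, 1, 8, 3, 6]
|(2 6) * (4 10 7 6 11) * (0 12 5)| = |(0 12 5)(2 11 4 10 7 6)| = 6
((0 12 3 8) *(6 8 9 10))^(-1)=(0 8 6 10 9 3 12)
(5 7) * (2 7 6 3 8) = [0, 1, 7, 8, 4, 6, 3, 5, 2] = (2 7 5 6 3 8)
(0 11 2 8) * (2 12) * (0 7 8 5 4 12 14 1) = (0 11 14 1)(2 5 4 12)(7 8) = [11, 0, 5, 3, 12, 4, 6, 8, 7, 9, 10, 14, 2, 13, 1]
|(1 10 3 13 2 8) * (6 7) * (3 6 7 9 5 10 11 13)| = 20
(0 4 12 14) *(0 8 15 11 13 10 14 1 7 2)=(0 4 12 1 7 2)(8 15 11 13 10 14)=[4, 7, 0, 3, 12, 5, 6, 2, 15, 9, 14, 13, 1, 10, 8, 11]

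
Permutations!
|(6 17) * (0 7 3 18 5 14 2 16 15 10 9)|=22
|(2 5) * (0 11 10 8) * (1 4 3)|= 12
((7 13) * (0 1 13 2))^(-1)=(0 2 7 13 1)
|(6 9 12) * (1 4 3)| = |(1 4 3)(6 9 12)| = 3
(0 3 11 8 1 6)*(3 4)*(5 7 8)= (0 4 3 11 5 7 8 1 6)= [4, 6, 2, 11, 3, 7, 0, 8, 1, 9, 10, 5]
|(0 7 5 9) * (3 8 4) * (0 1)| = |(0 7 5 9 1)(3 8 4)| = 15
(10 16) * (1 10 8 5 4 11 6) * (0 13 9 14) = [13, 10, 2, 3, 11, 4, 1, 7, 5, 14, 16, 6, 12, 9, 0, 15, 8] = (0 13 9 14)(1 10 16 8 5 4 11 6)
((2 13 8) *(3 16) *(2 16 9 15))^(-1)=(2 15 9 3 16 8 13)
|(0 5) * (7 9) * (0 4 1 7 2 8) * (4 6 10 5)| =|(0 4 1 7 9 2 8)(5 6 10)| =21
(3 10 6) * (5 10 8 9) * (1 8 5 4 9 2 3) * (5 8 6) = (1 6)(2 3 8)(4 9)(5 10) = [0, 6, 3, 8, 9, 10, 1, 7, 2, 4, 5]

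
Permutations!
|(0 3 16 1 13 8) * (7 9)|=|(0 3 16 1 13 8)(7 9)|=6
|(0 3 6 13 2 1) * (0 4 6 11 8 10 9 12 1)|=|(0 3 11 8 10 9 12 1 4 6 13 2)|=12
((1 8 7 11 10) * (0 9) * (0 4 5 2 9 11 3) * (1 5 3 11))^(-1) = ((0 1 8 7 11 10 5 2 9 4 3))^(-1) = (0 3 4 9 2 5 10 11 7 8 1)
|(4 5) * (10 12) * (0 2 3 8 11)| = 10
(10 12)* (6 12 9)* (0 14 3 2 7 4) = (0 14 3 2 7 4)(6 12 10 9) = [14, 1, 7, 2, 0, 5, 12, 4, 8, 6, 9, 11, 10, 13, 3]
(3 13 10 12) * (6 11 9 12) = (3 13 10 6 11 9 12) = [0, 1, 2, 13, 4, 5, 11, 7, 8, 12, 6, 9, 3, 10]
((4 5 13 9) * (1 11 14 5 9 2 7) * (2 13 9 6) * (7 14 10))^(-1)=(1 7 10 11)(2 6 4 9 5 14)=((1 11 10 7)(2 14 5 9 4 6))^(-1)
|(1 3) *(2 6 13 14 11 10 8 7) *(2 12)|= 18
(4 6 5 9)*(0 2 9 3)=(0 2 9 4 6 5 3)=[2, 1, 9, 0, 6, 3, 5, 7, 8, 4]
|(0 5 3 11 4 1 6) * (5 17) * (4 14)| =|(0 17 5 3 11 14 4 1 6)| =9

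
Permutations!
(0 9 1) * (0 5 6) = (0 9 1 5 6) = [9, 5, 2, 3, 4, 6, 0, 7, 8, 1]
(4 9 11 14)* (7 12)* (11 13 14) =(4 9 13 14)(7 12) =[0, 1, 2, 3, 9, 5, 6, 12, 8, 13, 10, 11, 7, 14, 4]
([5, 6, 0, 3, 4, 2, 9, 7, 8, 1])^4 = (0 5 2)(1 6 9)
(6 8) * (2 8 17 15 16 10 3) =(2 8 6 17 15 16 10 3) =[0, 1, 8, 2, 4, 5, 17, 7, 6, 9, 3, 11, 12, 13, 14, 16, 10, 15]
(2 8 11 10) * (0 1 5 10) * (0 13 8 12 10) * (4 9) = (0 1 5)(2 12 10)(4 9)(8 11 13) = [1, 5, 12, 3, 9, 0, 6, 7, 11, 4, 2, 13, 10, 8]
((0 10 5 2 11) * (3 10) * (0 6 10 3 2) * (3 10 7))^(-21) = ((0 2 11 6 7 3 10 5))^(-21) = (0 6 10 2 7 5 11 3)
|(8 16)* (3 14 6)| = |(3 14 6)(8 16)| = 6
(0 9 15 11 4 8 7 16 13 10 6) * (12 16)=(0 9 15 11 4 8 7 12 16 13 10 6)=[9, 1, 2, 3, 8, 5, 0, 12, 7, 15, 6, 4, 16, 10, 14, 11, 13]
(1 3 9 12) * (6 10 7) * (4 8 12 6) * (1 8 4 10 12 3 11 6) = (1 11 6 12 8 3 9)(7 10) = [0, 11, 2, 9, 4, 5, 12, 10, 3, 1, 7, 6, 8]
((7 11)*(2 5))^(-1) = (2 5)(7 11)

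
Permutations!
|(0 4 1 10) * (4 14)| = |(0 14 4 1 10)| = 5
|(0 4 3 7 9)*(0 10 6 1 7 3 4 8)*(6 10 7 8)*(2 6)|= |(10)(0 2 6 1 8)(7 9)|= 10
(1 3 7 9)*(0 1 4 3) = (0 1)(3 7 9 4) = [1, 0, 2, 7, 3, 5, 6, 9, 8, 4]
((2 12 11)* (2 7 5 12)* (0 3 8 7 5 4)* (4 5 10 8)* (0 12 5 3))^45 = ((3 4 12 11 10 8 7))^45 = (3 11 7 12 8 4 10)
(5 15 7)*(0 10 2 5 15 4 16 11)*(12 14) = [10, 1, 5, 3, 16, 4, 6, 15, 8, 9, 2, 0, 14, 13, 12, 7, 11] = (0 10 2 5 4 16 11)(7 15)(12 14)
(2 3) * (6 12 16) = (2 3)(6 12 16) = [0, 1, 3, 2, 4, 5, 12, 7, 8, 9, 10, 11, 16, 13, 14, 15, 6]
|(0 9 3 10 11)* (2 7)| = |(0 9 3 10 11)(2 7)| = 10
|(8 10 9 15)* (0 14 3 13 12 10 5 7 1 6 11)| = 14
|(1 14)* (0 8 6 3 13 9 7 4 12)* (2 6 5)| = |(0 8 5 2 6 3 13 9 7 4 12)(1 14)| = 22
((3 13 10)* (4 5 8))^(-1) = ((3 13 10)(4 5 8))^(-1) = (3 10 13)(4 8 5)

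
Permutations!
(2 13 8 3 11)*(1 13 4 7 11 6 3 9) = (1 13 8 9)(2 4 7 11)(3 6) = [0, 13, 4, 6, 7, 5, 3, 11, 9, 1, 10, 2, 12, 8]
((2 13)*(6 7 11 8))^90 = (13)(6 11)(7 8)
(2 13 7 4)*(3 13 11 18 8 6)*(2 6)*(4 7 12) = [0, 1, 11, 13, 6, 5, 3, 7, 2, 9, 10, 18, 4, 12, 14, 15, 16, 17, 8] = (2 11 18 8)(3 13 12 4 6)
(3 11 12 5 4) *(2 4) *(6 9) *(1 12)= (1 12 5 2 4 3 11)(6 9)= [0, 12, 4, 11, 3, 2, 9, 7, 8, 6, 10, 1, 5]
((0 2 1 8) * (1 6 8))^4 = ((0 2 6 8))^4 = (8)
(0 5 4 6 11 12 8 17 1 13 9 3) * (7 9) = (0 5 4 6 11 12 8 17 1 13 7 9 3) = [5, 13, 2, 0, 6, 4, 11, 9, 17, 3, 10, 12, 8, 7, 14, 15, 16, 1]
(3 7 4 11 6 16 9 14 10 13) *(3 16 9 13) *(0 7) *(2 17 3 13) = (0 7 4 11 6 9 14 10 13 16 2 17 3) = [7, 1, 17, 0, 11, 5, 9, 4, 8, 14, 13, 6, 12, 16, 10, 15, 2, 3]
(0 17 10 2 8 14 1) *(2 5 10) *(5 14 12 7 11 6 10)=(0 17 2 8 12 7 11 6 10 14 1)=[17, 0, 8, 3, 4, 5, 10, 11, 12, 9, 14, 6, 7, 13, 1, 15, 16, 2]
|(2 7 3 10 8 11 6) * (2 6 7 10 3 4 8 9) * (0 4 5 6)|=|(0 4 8 11 7 5 6)(2 10 9)|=21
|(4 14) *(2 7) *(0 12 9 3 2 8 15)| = |(0 12 9 3 2 7 8 15)(4 14)| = 8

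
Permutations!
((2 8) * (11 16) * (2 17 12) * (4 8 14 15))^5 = ((2 14 15 4 8 17 12)(11 16))^5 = (2 17 4 14 12 8 15)(11 16)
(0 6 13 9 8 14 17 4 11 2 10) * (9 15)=(0 6 13 15 9 8 14 17 4 11 2 10)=[6, 1, 10, 3, 11, 5, 13, 7, 14, 8, 0, 2, 12, 15, 17, 9, 16, 4]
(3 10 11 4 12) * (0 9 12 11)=(0 9 12 3 10)(4 11)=[9, 1, 2, 10, 11, 5, 6, 7, 8, 12, 0, 4, 3]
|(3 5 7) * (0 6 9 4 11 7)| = |(0 6 9 4 11 7 3 5)| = 8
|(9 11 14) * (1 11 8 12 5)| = |(1 11 14 9 8 12 5)| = 7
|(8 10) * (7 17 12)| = |(7 17 12)(8 10)| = 6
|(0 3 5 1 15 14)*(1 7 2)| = 8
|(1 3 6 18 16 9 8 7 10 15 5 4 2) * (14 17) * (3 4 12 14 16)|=30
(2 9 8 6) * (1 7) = (1 7)(2 9 8 6) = [0, 7, 9, 3, 4, 5, 2, 1, 6, 8]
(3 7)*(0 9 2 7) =[9, 1, 7, 0, 4, 5, 6, 3, 8, 2] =(0 9 2 7 3)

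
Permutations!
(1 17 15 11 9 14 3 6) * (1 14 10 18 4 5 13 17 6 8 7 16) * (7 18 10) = (1 6 14 3 8 18 4 5 13 17 15 11 9 7 16) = [0, 6, 2, 8, 5, 13, 14, 16, 18, 7, 10, 9, 12, 17, 3, 11, 1, 15, 4]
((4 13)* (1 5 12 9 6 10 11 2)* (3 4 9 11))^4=(1 2 11 12 5)(3 6 13)(4 10 9)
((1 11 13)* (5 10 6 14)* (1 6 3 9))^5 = (1 5 11 10 13 3 6 9 14)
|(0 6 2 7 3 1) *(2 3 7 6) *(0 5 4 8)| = |(0 2 6 3 1 5 4 8)| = 8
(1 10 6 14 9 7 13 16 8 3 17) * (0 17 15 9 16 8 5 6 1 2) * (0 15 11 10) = (0 17 2 15 9 7 13 8 3 11 10 1)(5 6 14 16) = [17, 0, 15, 11, 4, 6, 14, 13, 3, 7, 1, 10, 12, 8, 16, 9, 5, 2]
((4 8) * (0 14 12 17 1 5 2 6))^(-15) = (0 14 12 17 1 5 2 6)(4 8)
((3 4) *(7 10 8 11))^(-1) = ((3 4)(7 10 8 11))^(-1) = (3 4)(7 11 8 10)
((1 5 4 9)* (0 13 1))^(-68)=((0 13 1 5 4 9))^(-68)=(0 4 1)(5 13 9)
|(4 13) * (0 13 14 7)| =|(0 13 4 14 7)| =5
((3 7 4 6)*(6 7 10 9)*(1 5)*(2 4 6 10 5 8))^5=(1 6 2 5 7 8 3 4)(9 10)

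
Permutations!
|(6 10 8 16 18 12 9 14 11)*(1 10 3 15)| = |(1 10 8 16 18 12 9 14 11 6 3 15)| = 12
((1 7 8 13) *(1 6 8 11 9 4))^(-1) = ((1 7 11 9 4)(6 8 13))^(-1) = (1 4 9 11 7)(6 13 8)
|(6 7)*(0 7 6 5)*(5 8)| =|(0 7 8 5)| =4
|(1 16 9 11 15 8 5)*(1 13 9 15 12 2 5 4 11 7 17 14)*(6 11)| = |(1 16 15 8 4 6 11 12 2 5 13 9 7 17 14)| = 15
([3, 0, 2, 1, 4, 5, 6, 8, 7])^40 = (8)(0 3 1)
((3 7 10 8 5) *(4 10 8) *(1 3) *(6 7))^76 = (10)(1 8 6)(3 5 7)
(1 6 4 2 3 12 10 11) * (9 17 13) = (1 6 4 2 3 12 10 11)(9 17 13) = [0, 6, 3, 12, 2, 5, 4, 7, 8, 17, 11, 1, 10, 9, 14, 15, 16, 13]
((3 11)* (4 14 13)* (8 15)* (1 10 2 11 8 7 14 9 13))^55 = (1 10 2 11 3 8 15 7 14)(4 9 13)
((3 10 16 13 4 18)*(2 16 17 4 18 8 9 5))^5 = (2 10 5 3 9 18 8 13 4 16 17)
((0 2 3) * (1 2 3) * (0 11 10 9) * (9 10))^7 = (0 9 11 3)(1 2)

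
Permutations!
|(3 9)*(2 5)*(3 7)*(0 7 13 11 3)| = 4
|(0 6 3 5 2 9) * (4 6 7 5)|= |(0 7 5 2 9)(3 4 6)|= 15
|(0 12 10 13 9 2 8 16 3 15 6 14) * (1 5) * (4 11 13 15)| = 24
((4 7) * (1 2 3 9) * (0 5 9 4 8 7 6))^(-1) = (0 6 4 3 2 1 9 5)(7 8)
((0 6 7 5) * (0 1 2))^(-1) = ((0 6 7 5 1 2))^(-1) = (0 2 1 5 7 6)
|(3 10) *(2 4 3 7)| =5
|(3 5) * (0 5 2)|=4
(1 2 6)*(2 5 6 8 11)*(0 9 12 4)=(0 9 12 4)(1 5 6)(2 8 11)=[9, 5, 8, 3, 0, 6, 1, 7, 11, 12, 10, 2, 4]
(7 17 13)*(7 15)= (7 17 13 15)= [0, 1, 2, 3, 4, 5, 6, 17, 8, 9, 10, 11, 12, 15, 14, 7, 16, 13]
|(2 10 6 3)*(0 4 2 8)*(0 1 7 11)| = 10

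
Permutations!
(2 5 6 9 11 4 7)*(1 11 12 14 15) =[0, 11, 5, 3, 7, 6, 9, 2, 8, 12, 10, 4, 14, 13, 15, 1] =(1 11 4 7 2 5 6 9 12 14 15)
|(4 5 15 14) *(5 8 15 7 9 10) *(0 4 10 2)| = 10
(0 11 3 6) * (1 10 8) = [11, 10, 2, 6, 4, 5, 0, 7, 1, 9, 8, 3] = (0 11 3 6)(1 10 8)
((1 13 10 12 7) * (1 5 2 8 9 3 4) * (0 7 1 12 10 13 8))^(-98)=(13)(0 5)(1 4 9)(2 7)(3 8 12)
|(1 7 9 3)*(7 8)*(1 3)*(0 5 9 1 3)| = |(0 5 9 3)(1 8 7)| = 12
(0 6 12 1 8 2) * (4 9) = (0 6 12 1 8 2)(4 9) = [6, 8, 0, 3, 9, 5, 12, 7, 2, 4, 10, 11, 1]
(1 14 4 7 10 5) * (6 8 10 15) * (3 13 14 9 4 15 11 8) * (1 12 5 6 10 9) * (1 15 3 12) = (1 15 10 6 12 5)(3 13 14)(4 7 11 8 9) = [0, 15, 2, 13, 7, 1, 12, 11, 9, 4, 6, 8, 5, 14, 3, 10]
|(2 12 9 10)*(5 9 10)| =|(2 12 10)(5 9)| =6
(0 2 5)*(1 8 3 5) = (0 2 1 8 3 5) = [2, 8, 1, 5, 4, 0, 6, 7, 3]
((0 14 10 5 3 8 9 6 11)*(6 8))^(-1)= (0 11 6 3 5 10 14)(8 9)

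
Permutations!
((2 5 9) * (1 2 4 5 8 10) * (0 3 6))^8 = (10)(0 6 3)(4 9 5)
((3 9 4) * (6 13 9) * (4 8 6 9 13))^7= (13)(3 8 4 9 6)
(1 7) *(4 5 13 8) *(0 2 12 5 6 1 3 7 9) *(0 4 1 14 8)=[2, 9, 12, 7, 6, 13, 14, 3, 1, 4, 10, 11, 5, 0, 8]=(0 2 12 5 13)(1 9 4 6 14 8)(3 7)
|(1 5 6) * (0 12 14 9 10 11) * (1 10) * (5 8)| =10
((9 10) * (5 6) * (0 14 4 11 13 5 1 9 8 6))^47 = ((0 14 4 11 13 5)(1 9 10 8 6))^47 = (0 5 13 11 4 14)(1 10 6 9 8)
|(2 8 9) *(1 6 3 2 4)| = 7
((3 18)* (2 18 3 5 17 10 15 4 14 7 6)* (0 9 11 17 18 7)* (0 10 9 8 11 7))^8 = (18)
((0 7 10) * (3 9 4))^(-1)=(0 10 7)(3 4 9)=((0 7 10)(3 9 4))^(-1)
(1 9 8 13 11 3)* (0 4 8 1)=(0 4 8 13 11 3)(1 9)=[4, 9, 2, 0, 8, 5, 6, 7, 13, 1, 10, 3, 12, 11]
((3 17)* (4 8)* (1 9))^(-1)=((1 9)(3 17)(4 8))^(-1)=(1 9)(3 17)(4 8)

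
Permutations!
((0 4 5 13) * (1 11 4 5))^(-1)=((0 5 13)(1 11 4))^(-1)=(0 13 5)(1 4 11)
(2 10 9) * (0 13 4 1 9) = (0 13 4 1 9 2 10) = [13, 9, 10, 3, 1, 5, 6, 7, 8, 2, 0, 11, 12, 4]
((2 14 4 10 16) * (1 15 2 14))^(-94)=(1 2 15)(4 16)(10 14)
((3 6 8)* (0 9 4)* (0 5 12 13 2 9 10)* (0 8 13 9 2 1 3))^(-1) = ((0 10 8)(1 3 6 13)(4 5 12 9))^(-1) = (0 8 10)(1 13 6 3)(4 9 12 5)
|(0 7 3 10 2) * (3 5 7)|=4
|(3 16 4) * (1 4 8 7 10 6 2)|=9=|(1 4 3 16 8 7 10 6 2)|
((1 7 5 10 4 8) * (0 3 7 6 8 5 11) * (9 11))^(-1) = (0 11 9 7 3)(1 8 6)(4 10 5)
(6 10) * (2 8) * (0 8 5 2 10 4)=(0 8 10 6 4)(2 5)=[8, 1, 5, 3, 0, 2, 4, 7, 10, 9, 6]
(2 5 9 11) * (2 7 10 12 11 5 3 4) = (2 3 4)(5 9)(7 10 12 11) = [0, 1, 3, 4, 2, 9, 6, 10, 8, 5, 12, 7, 11]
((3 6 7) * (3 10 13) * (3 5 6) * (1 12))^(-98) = ((1 12)(5 6 7 10 13))^(-98) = (5 7 13 6 10)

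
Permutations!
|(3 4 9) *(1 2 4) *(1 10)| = 6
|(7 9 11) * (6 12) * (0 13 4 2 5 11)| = |(0 13 4 2 5 11 7 9)(6 12)| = 8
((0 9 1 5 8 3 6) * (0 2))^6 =(0 6 8 1)(2 3 5 9)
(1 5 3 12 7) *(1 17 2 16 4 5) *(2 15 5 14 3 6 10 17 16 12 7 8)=(2 12 8)(3 7 16 4 14)(5 6 10 17 15)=[0, 1, 12, 7, 14, 6, 10, 16, 2, 9, 17, 11, 8, 13, 3, 5, 4, 15]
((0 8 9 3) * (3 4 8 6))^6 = ((0 6 3)(4 8 9))^6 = (9)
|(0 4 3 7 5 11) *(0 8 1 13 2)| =|(0 4 3 7 5 11 8 1 13 2)| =10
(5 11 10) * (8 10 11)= (11)(5 8 10)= [0, 1, 2, 3, 4, 8, 6, 7, 10, 9, 5, 11]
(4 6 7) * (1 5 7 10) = (1 5 7 4 6 10) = [0, 5, 2, 3, 6, 7, 10, 4, 8, 9, 1]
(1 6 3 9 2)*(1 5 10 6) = (2 5 10 6 3 9) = [0, 1, 5, 9, 4, 10, 3, 7, 8, 2, 6]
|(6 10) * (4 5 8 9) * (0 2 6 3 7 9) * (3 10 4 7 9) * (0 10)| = 21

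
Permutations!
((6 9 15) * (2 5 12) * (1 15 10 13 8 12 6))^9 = (1 15)(2 5 6 9 10 13 8 12)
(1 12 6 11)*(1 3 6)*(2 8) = (1 12)(2 8)(3 6 11) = [0, 12, 8, 6, 4, 5, 11, 7, 2, 9, 10, 3, 1]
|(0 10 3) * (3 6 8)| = 5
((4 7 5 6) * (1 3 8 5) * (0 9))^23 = (0 9)(1 8 6 7 3 5 4)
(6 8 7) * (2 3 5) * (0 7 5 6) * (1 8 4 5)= (0 7)(1 8)(2 3 6 4 5)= [7, 8, 3, 6, 5, 2, 4, 0, 1]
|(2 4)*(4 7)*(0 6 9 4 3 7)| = 10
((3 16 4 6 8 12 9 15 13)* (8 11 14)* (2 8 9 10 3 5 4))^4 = ((2 8 12 10 3 16)(4 6 11 14 9 15 13 5))^4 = (2 3 12)(4 9)(5 14)(6 15)(8 16 10)(11 13)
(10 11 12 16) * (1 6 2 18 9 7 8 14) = [0, 6, 18, 3, 4, 5, 2, 8, 14, 7, 11, 12, 16, 13, 1, 15, 10, 17, 9] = (1 6 2 18 9 7 8 14)(10 11 12 16)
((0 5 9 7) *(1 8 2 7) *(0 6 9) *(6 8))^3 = (9)(0 5)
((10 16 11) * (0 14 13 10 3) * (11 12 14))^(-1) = ((0 11 3)(10 16 12 14 13))^(-1) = (0 3 11)(10 13 14 12 16)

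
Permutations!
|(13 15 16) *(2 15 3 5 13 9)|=|(2 15 16 9)(3 5 13)|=12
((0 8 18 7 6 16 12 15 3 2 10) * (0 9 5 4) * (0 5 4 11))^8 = ((0 8 18 7 6 16 12 15 3 2 10 9 4 5 11))^8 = (0 3 8 2 18 10 7 9 6 4 16 5 12 11 15)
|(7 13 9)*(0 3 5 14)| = 12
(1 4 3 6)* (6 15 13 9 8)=(1 4 3 15 13 9 8 6)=[0, 4, 2, 15, 3, 5, 1, 7, 6, 8, 10, 11, 12, 9, 14, 13]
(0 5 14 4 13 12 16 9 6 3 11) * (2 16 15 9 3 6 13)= (0 5 14 4 2 16 3 11)(9 13 12 15)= [5, 1, 16, 11, 2, 14, 6, 7, 8, 13, 10, 0, 15, 12, 4, 9, 3]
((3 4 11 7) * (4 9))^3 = ((3 9 4 11 7))^3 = (3 11 9 7 4)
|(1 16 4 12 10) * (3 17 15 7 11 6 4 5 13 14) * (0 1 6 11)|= 20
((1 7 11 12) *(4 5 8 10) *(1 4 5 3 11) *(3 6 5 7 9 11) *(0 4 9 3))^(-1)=((0 4 6 5 8 10 7 1 3)(9 11 12))^(-1)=(0 3 1 7 10 8 5 6 4)(9 12 11)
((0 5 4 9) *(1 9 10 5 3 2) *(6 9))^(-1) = ((0 3 2 1 6 9)(4 10 5))^(-1) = (0 9 6 1 2 3)(4 5 10)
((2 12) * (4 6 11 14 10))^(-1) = (2 12)(4 10 14 11 6) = ((2 12)(4 6 11 14 10))^(-1)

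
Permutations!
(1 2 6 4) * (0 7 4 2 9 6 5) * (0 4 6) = (0 7 6 2 5 4 1 9) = [7, 9, 5, 3, 1, 4, 2, 6, 8, 0]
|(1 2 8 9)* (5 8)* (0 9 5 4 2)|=|(0 9 1)(2 4)(5 8)|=6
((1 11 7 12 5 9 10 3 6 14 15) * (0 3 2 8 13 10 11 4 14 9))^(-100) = (15)(0 11)(3 7)(5 9)(6 12)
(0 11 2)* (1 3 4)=[11, 3, 0, 4, 1, 5, 6, 7, 8, 9, 10, 2]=(0 11 2)(1 3 4)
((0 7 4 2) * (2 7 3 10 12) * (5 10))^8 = (0 5 12)(2 3 10)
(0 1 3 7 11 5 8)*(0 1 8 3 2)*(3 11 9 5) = (0 8 1 2)(3 7 9 5 11) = [8, 2, 0, 7, 4, 11, 6, 9, 1, 5, 10, 3]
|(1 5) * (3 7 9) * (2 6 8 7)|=|(1 5)(2 6 8 7 9 3)|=6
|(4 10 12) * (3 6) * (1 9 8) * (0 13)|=6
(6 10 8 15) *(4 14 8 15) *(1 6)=(1 6 10 15)(4 14 8)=[0, 6, 2, 3, 14, 5, 10, 7, 4, 9, 15, 11, 12, 13, 8, 1]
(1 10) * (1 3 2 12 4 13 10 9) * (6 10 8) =(1 9)(2 12 4 13 8 6 10 3) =[0, 9, 12, 2, 13, 5, 10, 7, 6, 1, 3, 11, 4, 8]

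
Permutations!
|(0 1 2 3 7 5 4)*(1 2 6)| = |(0 2 3 7 5 4)(1 6)| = 6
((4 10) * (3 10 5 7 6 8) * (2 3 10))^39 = ((2 3)(4 5 7 6 8 10))^39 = (2 3)(4 6)(5 8)(7 10)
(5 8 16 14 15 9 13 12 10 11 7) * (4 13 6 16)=(4 13 12 10 11 7 5 8)(6 16 14 15 9)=[0, 1, 2, 3, 13, 8, 16, 5, 4, 6, 11, 7, 10, 12, 15, 9, 14]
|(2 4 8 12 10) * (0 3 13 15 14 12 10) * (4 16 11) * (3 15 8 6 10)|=|(0 15 14 12)(2 16 11 4 6 10)(3 13 8)|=12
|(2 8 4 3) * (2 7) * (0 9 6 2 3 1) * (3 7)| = 7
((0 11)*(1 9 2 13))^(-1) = ((0 11)(1 9 2 13))^(-1) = (0 11)(1 13 2 9)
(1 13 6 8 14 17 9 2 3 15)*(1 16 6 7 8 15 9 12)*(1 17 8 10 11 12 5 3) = (1 13 7 10 11 12 17 5 3 9 2)(6 15 16)(8 14) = [0, 13, 1, 9, 4, 3, 15, 10, 14, 2, 11, 12, 17, 7, 8, 16, 6, 5]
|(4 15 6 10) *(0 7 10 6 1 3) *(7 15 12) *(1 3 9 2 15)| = 12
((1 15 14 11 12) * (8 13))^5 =((1 15 14 11 12)(8 13))^5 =(15)(8 13)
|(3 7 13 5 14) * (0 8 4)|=15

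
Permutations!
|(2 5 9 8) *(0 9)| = |(0 9 8 2 5)| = 5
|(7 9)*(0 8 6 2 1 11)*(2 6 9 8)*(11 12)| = |(0 2 1 12 11)(7 8 9)| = 15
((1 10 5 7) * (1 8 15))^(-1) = (1 15 8 7 5 10)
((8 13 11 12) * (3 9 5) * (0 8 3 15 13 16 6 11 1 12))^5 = (16)(1 15 9 12 13 5 3)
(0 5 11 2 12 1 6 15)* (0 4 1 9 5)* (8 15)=[0, 6, 12, 3, 1, 11, 8, 7, 15, 5, 10, 2, 9, 13, 14, 4]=(1 6 8 15 4)(2 12 9 5 11)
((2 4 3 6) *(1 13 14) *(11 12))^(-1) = (1 14 13)(2 6 3 4)(11 12)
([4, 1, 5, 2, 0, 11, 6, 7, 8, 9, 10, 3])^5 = [4, 1, 5, 2, 0, 11, 6, 7, 8, 9, 10, 3]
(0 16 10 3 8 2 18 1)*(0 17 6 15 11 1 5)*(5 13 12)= [16, 17, 18, 8, 4, 0, 15, 7, 2, 9, 3, 1, 5, 12, 14, 11, 10, 6, 13]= (0 16 10 3 8 2 18 13 12 5)(1 17 6 15 11)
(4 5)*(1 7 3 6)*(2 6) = (1 7 3 2 6)(4 5) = [0, 7, 6, 2, 5, 4, 1, 3]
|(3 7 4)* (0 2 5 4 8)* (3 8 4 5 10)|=|(0 2 10 3 7 4 8)|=7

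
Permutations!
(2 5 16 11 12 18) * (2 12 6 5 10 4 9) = (2 10 4 9)(5 16 11 6)(12 18) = [0, 1, 10, 3, 9, 16, 5, 7, 8, 2, 4, 6, 18, 13, 14, 15, 11, 17, 12]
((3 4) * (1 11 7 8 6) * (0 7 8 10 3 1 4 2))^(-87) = ((0 7 10 3 2)(1 11 8 6 4))^(-87) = (0 3 7 2 10)(1 6 11 4 8)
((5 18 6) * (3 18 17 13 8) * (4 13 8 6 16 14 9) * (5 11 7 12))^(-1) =((3 18 16 14 9 4 13 6 11 7 12 5 17 8))^(-1) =(3 8 17 5 12 7 11 6 13 4 9 14 16 18)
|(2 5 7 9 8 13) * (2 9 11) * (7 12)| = 15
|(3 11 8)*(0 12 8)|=5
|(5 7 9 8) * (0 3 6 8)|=7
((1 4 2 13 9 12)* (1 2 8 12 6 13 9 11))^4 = ((1 4 8 12 2 9 6 13 11))^4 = (1 2 11 12 13 8 6 4 9)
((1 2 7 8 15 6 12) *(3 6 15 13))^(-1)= (15)(1 12 6 3 13 8 7 2)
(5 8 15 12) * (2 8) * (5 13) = (2 8 15 12 13 5) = [0, 1, 8, 3, 4, 2, 6, 7, 15, 9, 10, 11, 13, 5, 14, 12]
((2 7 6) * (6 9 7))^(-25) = (2 6)(7 9)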